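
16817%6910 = 2997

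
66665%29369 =7927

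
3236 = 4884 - 1648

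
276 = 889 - 613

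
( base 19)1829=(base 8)23102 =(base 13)45C5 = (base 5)303134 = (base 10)9794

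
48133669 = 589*81721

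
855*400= 342000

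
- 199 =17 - 216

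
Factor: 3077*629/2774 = 1935433/2774 = 2^( - 1) * 17^2*19^( - 1 )*37^1 * 73^( - 1)*181^1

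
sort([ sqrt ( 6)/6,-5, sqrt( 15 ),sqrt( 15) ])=[ - 5,sqrt(6)/6, sqrt(15),sqrt( 15 ) ] 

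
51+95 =146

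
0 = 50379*0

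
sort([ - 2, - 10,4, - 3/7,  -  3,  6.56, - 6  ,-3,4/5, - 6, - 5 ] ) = [ - 10,- 6, - 6 ,  -  5, - 3, - 3,  -  2, - 3/7, 4/5, 4,  6.56]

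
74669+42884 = 117553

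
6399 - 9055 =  - 2656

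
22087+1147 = 23234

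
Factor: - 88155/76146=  - 29385/25382 = - 2^ ( - 1 )*3^2*5^1*7^(-3 )*37^ ( - 1)*653^1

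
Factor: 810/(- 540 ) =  - 2^( - 1)*3^1 = - 3/2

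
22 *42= 924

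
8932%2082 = 604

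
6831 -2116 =4715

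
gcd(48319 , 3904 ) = 1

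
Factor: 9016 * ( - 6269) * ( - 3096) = 174989957184 = 2^6 * 3^2 * 7^2 * 23^1*43^1*6269^1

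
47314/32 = 23657/16= 1478.56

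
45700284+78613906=124314190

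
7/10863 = 7/10863 = 0.00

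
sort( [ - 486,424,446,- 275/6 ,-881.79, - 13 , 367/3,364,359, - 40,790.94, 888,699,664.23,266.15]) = [ - 881.79,-486 , - 275/6, - 40, - 13,367/3, 266.15, 359, 364, 424, 446, 664.23, 699,790.94,888]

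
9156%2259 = 120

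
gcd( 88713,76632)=3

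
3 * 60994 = 182982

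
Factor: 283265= 5^1*181^1*313^1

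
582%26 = 10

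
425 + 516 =941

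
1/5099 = 1/5099 = 0.00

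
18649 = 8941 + 9708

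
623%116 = 43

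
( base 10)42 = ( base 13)33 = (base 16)2A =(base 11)39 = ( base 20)22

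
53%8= 5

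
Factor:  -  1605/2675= - 3^1*5^( - 1 ) = - 3/5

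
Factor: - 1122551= - 1122551^1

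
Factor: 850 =2^1  *5^2*17^1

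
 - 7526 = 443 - 7969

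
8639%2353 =1580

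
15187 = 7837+7350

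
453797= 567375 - 113578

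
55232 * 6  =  331392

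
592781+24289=617070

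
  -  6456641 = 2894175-9350816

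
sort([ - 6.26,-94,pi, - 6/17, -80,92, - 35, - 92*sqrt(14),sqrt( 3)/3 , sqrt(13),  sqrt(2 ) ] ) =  [ - 92*sqrt(14), - 94, - 80, - 35,- 6.26, - 6/17, sqrt(3) /3 , sqrt(2 ),  pi,sqrt(13),  92] 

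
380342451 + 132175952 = 512518403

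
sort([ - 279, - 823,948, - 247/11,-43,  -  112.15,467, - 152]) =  [ - 823, - 279,- 152,- 112.15, - 43, - 247/11,467,948 ] 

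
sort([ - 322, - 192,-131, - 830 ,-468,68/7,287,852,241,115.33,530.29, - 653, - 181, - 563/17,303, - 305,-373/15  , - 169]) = [ - 830, - 653, - 468,-322, - 305,-192,  -  181, - 169, - 131, - 563/17, - 373/15 , 68/7,  115.33, 241,287,303,530.29,852 ]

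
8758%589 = 512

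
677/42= 677/42 = 16.12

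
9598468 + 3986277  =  13584745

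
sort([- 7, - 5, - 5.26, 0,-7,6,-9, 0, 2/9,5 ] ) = [-9, - 7, - 7, - 5.26, - 5, 0 , 0 , 2/9, 5, 6]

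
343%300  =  43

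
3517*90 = 316530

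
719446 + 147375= 866821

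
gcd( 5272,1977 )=659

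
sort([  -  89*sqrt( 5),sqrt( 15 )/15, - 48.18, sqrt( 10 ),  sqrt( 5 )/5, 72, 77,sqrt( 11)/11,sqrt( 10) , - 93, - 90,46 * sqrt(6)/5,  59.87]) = [-89*sqrt(5 ), - 93, - 90, - 48.18, sqrt( 15)/15, sqrt( 11)/11, sqrt( 5 ) /5, sqrt( 10),sqrt(10),  46*sqrt( 6 ) /5, 59.87,72, 77]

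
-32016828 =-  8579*3732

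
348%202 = 146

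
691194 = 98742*7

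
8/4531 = 8/4531  =  0.00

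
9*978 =8802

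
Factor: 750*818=613500 = 2^2 * 3^1*5^3*409^1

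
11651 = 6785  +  4866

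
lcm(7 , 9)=63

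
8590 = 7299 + 1291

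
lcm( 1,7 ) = 7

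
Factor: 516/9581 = 2^2* 3^1*11^(-1 )*13^ (  -  1)*43^1*67^( - 1 )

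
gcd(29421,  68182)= 467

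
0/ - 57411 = 0/1 = - 0.00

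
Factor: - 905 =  -5^1 * 181^1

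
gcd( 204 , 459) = 51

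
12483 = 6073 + 6410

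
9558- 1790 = 7768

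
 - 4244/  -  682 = 2122/341 = 6.22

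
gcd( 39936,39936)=39936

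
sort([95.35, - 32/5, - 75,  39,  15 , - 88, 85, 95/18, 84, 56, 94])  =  [ - 88 , - 75, - 32/5,95/18, 15, 39, 56, 84, 85, 94, 95.35] 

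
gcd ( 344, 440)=8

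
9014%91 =5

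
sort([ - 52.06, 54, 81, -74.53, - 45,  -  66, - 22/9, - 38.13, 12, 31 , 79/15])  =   [ - 74.53,  -  66, - 52.06, - 45, - 38.13, - 22/9, 79/15, 12, 31, 54 , 81]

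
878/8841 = 878/8841 = 0.10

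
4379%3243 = 1136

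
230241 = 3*76747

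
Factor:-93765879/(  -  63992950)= 2^(-1)*3^2*5^( - 2)*7^(- 1 )*19^( - 1)* 9623^( - 1)*10418431^1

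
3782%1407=968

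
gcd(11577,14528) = 227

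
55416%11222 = 10528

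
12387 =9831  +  2556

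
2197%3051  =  2197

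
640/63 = 10+ 10/63= 10.16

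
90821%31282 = 28257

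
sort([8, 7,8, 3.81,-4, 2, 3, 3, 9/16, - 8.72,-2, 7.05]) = [ - 8.72,  -  4,-2,  9/16, 2 , 3, 3 , 3.81,  7,7.05, 8, 8]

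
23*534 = 12282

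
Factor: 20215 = 5^1*13^1*311^1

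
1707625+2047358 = 3754983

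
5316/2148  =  443/179 =2.47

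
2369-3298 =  - 929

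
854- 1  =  853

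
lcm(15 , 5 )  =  15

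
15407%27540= 15407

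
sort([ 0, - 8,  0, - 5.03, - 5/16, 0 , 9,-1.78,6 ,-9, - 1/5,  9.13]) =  [  -  9, -8,-5.03,  -  1.78 , - 5/16, - 1/5,0,0, 0, 6, 9,9.13 ] 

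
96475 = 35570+60905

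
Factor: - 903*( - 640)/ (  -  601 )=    - 2^7 * 3^1*5^1*7^1*43^1*601^ ( - 1)= -  577920/601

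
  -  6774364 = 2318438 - 9092802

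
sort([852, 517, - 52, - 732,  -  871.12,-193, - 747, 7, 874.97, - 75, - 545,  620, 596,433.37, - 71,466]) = [ - 871.12, - 747,  -  732, - 545, - 193, - 75, - 71, - 52,7,433.37, 466 , 517, 596, 620, 852,874.97]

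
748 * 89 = 66572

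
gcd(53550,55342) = 14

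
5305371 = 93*57047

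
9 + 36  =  45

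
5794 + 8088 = 13882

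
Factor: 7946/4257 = 2^1*3^( - 2) * 11^( - 1 )*29^1 *43^( - 1) * 137^1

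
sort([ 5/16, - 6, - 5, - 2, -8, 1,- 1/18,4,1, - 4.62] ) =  [ - 8,  -  6, - 5, - 4.62, - 2,  -  1/18,5/16, 1 , 1, 4] 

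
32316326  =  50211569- 17895243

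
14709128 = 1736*8473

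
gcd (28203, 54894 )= 21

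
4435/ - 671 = - 4435/671 = -6.61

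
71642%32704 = 6234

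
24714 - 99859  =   - 75145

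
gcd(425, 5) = 5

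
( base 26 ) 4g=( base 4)1320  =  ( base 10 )120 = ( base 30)40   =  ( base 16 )78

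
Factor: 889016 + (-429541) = 459475 =5^2*18379^1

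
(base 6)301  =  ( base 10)109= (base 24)4d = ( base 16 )6d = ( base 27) 41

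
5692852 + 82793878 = 88486730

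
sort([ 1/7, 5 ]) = [ 1/7, 5 ]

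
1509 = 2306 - 797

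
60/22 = 30/11 =2.73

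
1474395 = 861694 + 612701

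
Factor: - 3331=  - 3331^1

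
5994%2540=914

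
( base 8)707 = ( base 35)D0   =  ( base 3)121212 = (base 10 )455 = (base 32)e7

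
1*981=981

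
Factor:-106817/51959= - 479/233=- 233^( - 1)*479^1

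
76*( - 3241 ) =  - 246316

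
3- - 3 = 6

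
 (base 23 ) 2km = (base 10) 1540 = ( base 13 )916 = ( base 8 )3004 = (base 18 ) 4DA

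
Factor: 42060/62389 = 60/89  =  2^2*3^1*5^1 *89^( - 1 )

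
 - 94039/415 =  - 1133/5 = - 226.60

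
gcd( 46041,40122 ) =3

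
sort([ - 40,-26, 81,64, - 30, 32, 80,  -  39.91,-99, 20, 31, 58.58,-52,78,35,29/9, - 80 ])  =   [ - 99, - 80, - 52,-40,  -  39.91,-30, - 26, 29/9,20, 31, 32, 35,58.58, 64,78, 80, 81] 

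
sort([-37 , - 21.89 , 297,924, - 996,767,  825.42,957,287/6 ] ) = [ -996,-37,- 21.89,287/6,297,767 , 825.42,924,957 ] 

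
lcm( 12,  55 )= 660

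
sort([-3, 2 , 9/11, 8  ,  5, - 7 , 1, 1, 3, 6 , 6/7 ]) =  [ - 7,  -  3, 9/11, 6/7  ,  1,1,2,3,  5, 6, 8]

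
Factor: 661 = 661^1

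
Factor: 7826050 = 2^1*5^2*156521^1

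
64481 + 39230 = 103711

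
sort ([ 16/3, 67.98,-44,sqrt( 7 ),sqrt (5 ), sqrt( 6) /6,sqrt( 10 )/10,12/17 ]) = [ - 44, sqrt(10)/10, sqrt(6)/6,  12/17, sqrt(5 ),sqrt ( 7),16/3, 67.98 ]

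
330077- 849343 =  - 519266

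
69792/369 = 23264/123=189.14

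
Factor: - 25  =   - 5^2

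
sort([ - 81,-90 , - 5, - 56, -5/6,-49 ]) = [ - 90,-81, - 56, - 49 , - 5 ,  -  5/6]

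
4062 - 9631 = - 5569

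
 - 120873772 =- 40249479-80624293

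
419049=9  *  46561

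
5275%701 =368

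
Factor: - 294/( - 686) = 3/7=3^1*7^(- 1)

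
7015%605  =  360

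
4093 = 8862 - 4769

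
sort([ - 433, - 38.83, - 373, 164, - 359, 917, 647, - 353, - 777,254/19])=[-777, - 433, - 373, - 359, - 353, - 38.83, 254/19, 164,647, 917]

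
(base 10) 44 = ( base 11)40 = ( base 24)1K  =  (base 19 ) 26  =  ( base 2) 101100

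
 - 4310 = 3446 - 7756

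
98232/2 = 49116= 49116.00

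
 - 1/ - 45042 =1/45042= 0.00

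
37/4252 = 37/4252 = 0.01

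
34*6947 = 236198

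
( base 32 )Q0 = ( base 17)2eg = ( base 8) 1500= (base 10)832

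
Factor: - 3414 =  - 2^1*3^1 * 569^1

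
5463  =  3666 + 1797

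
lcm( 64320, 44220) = 707520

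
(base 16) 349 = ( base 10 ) 841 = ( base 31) R4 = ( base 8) 1511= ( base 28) 121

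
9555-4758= 4797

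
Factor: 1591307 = 19^1*61^1*1373^1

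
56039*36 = 2017404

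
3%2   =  1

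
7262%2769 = 1724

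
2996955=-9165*(-327) 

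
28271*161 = 4551631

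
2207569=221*9989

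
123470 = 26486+96984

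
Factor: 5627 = 17^1 * 331^1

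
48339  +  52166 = 100505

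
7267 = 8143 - 876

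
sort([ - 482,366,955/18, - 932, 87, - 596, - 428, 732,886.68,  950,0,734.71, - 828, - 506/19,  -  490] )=[  -  932, - 828,- 596, - 490, - 482, - 428,  -  506/19, 0,  955/18 , 87,366,732,734.71, 886.68,950]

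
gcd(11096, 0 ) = 11096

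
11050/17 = 650 =650.00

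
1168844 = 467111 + 701733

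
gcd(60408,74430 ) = 18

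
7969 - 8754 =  - 785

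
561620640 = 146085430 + 415535210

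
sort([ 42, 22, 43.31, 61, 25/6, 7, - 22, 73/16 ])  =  [ - 22, 25/6, 73/16, 7, 22, 42, 43.31, 61 ]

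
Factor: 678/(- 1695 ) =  - 2^1*5^( - 1) = - 2/5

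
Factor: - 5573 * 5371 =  - 41^1*131^1*5573^1 = - 29932583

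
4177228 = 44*94937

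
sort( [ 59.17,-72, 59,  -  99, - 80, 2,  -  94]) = [ - 99,-94, - 80, - 72,  2,59, 59.17]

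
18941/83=228 + 17/83 = 228.20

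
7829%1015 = 724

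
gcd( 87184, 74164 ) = 4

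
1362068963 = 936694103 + 425374860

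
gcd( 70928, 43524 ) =1612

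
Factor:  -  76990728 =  - 2^3*3^1 * 367^1 * 8741^1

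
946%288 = 82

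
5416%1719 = 259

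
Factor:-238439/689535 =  - 3^( - 2) *5^( - 1 )*  7^ ( - 1 )*11^( - 1 )*199^( - 1)*238439^1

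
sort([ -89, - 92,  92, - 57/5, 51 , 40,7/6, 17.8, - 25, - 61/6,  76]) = [- 92, - 89, - 25, - 57/5, - 61/6, 7/6, 17.8, 40,  51,76,92]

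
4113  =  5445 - 1332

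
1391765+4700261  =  6092026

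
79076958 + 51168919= 130245877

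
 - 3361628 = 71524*( - 47)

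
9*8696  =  78264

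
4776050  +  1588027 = 6364077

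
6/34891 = 6/34891 = 0.00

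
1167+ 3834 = 5001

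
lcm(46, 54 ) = 1242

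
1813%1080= 733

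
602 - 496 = 106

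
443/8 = 55 + 3/8 = 55.38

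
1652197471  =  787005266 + 865192205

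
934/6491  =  934/6491= 0.14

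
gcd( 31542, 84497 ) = 7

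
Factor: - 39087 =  - 3^2*43^1*101^1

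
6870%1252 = 610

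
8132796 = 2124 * 3829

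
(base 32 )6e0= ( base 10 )6592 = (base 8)14700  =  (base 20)G9C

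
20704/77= 268+68/77 = 268.88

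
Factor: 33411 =3^1*7^1*37^1*43^1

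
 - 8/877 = -8/877 = - 0.01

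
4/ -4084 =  - 1 + 1020/1021 = - 0.00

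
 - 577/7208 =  - 1+6631/7208  =  -0.08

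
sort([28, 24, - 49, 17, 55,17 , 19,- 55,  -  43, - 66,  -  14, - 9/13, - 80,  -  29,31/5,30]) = [ - 80 , - 66,  -  55,  -  49,-43,-29, - 14, - 9/13 , 31/5,17, 17, 19, 24, 28, 30,55]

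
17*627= 10659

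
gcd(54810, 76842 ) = 54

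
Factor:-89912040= - 2^3*3^1*5^1*749267^1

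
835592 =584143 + 251449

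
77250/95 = 15450/19=813.16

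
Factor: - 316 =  - 2^2*79^1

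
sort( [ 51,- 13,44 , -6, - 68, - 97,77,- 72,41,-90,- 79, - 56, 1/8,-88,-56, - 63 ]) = [ - 97 ,  -  90, - 88,  -  79,- 72,  -  68,  -  63,-56 ,-56,-13, - 6, 1/8, 41, 44, 51, 77 ] 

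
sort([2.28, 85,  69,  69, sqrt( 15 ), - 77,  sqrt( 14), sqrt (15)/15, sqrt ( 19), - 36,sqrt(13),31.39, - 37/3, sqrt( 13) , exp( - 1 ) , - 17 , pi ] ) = [ - 77,-36, - 17, - 37/3,sqrt( 15) /15, exp( - 1 ), 2.28,pi, sqrt(13 ),sqrt( 13 ), sqrt(14), sqrt( 15), sqrt( 19),31.39,69,69 , 85] 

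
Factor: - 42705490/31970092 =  - 2^ ( -1) * 5^1 * 7^ ( - 1)*11^( - 1 )*23^(-1)*61^1*4513^( - 1 )*70009^1  =  - 21352745/15985046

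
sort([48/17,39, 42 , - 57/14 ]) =[ - 57/14,  48/17,39,42]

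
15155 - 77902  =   - 62747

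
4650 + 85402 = 90052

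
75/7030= 15/1406 = 0.01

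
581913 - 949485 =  - 367572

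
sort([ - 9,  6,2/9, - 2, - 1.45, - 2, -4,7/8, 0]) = [-9, -4, -2, - 2, -1.45,  0,2/9, 7/8, 6 ]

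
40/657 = 40/657 = 0.06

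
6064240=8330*728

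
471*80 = 37680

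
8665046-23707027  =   - 15041981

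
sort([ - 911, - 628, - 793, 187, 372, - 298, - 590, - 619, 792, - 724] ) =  [ - 911, - 793, - 724,-628 ,-619, - 590, - 298, 187,  372,792 ]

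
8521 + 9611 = 18132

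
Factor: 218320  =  2^4 * 5^1*2729^1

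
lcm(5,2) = 10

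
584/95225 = 584/95225= 0.01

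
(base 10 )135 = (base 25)5a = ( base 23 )5k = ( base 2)10000111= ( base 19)72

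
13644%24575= 13644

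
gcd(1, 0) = 1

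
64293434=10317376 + 53976058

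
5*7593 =37965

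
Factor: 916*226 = 2^3*113^1*229^1=207016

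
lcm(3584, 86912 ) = 347648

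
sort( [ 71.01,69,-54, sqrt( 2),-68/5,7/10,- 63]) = [ - 63,-54, - 68/5,7/10,sqrt( 2),69,71.01]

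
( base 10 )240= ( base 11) 1A9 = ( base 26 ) 96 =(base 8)360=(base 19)CC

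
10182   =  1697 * 6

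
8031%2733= 2565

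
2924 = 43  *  68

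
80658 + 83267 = 163925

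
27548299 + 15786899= 43335198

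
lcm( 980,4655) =18620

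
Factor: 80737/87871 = 7^( - 1 )*12553^( - 1)*80737^1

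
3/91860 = 1/30620 = 0.00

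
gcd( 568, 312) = 8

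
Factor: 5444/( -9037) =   -  2^2*7^(- 1)*1291^ ( - 1) * 1361^1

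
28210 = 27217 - -993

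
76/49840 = 19/12460 = 0.00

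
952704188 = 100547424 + 852156764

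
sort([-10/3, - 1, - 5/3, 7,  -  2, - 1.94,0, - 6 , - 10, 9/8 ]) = [ - 10, - 6, - 10/3,-2,-1.94, - 5/3, - 1,0, 9/8,7 ]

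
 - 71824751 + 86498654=14673903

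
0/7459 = 0 =0.00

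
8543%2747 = 302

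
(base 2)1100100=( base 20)50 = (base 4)1210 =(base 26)3M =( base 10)100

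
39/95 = 39/95 = 0.41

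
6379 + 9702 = 16081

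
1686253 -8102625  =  -6416372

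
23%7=2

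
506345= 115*4403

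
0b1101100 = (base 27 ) 40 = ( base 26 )44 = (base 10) 108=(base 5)413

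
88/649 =8/59 =0.14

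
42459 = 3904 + 38555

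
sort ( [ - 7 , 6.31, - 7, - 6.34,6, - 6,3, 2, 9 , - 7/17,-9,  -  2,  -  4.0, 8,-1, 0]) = [ - 9, - 7, - 7 ,-6.34, - 6, - 4.0, - 2, - 1, - 7/17, 0, 2,3,6, 6.31, 8, 9]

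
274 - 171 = 103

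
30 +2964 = 2994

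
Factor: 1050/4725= 2^1*3^( - 2) = 2/9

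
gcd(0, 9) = 9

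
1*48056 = 48056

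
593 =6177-5584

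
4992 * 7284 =36361728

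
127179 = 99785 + 27394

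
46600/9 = 5177 + 7/9 =5177.78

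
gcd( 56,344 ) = 8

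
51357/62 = 828 + 21/62 = 828.34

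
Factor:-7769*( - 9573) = 3^1*17^1* 457^1*3191^1  =  74372637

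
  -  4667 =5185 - 9852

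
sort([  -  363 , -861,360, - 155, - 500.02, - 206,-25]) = [ - 861,  -  500.02,  -  363, - 206, - 155, - 25  ,  360] 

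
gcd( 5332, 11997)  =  1333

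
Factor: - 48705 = -3^1*5^1*17^1 *191^1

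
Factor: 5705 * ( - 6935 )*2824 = -2^3* 5^2*7^1*19^1*73^1*163^1*353^1=- 111729230200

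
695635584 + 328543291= 1024178875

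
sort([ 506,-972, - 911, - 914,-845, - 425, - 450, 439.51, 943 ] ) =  [ - 972, - 914, - 911, - 845,-450, - 425 , 439.51, 506,943 ]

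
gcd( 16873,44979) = 47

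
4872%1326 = 894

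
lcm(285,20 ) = 1140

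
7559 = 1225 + 6334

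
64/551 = 64/551  =  0.12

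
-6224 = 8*( - 778 ) 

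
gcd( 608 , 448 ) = 32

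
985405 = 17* 57965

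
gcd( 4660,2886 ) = 2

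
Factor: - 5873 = - 7^1*839^1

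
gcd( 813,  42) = 3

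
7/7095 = 7/7095 =0.00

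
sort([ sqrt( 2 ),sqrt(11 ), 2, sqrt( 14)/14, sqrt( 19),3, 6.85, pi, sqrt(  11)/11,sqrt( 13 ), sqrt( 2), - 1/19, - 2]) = [ - 2, -1/19, sqrt( 14)/14, sqrt( 11 ) /11, sqrt(2), sqrt(2 ),2,3, pi, sqrt( 11),sqrt(13), sqrt( 19 ),6.85] 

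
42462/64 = 663 +15/32= 663.47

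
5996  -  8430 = -2434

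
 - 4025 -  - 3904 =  -121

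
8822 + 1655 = 10477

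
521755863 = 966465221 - 444709358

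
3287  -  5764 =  -2477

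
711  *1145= 814095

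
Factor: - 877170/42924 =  - 2^( - 1)*5^1*7^( - 1 ) * 73^(- 1 )*4177^1  =  -20885/1022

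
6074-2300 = 3774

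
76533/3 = 25511 = 25511.00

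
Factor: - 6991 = -6991^1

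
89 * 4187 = 372643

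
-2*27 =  - 54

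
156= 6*26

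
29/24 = 29/24 = 1.21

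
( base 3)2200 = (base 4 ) 1020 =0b1001000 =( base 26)2k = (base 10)72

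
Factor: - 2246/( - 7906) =1123/3953=59^( - 1 )*67^( - 1)*1123^1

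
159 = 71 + 88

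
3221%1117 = 987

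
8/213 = 8/213 = 0.04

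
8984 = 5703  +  3281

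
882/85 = 882/85 = 10.38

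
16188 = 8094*2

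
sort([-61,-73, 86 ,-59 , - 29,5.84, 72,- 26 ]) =[- 73, - 61,-59,-29, - 26, 5.84, 72, 86]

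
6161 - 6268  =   - 107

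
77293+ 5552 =82845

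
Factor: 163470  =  2^1*3^1*5^1*5449^1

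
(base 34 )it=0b1010000001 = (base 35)ib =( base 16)281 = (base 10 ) 641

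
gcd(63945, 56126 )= 7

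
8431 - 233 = 8198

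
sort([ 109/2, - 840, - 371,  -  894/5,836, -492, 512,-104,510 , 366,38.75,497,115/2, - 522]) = [ -840, -522, - 492, - 371 ,  -  894/5, - 104, 38.75,109/2,115/2,366,497,  510, 512, 836]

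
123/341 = 123/341 = 0.36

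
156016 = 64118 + 91898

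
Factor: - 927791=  - 927791^1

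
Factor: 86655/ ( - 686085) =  - 109/863   =  -109^1*863^( - 1 ) 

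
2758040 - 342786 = 2415254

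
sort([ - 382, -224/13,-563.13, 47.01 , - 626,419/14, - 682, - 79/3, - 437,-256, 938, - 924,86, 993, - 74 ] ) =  [ - 924,-682, -626,  -  563.13, - 437, - 382 , - 256, - 74, - 79/3,-224/13,  419/14,47.01, 86, 938,993]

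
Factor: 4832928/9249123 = 2^5*3^1*13^( - 1)*97^1*173^1*237157^( - 1) = 1610976/3083041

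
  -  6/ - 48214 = 3/24107= 0.00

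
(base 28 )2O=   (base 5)310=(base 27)2Q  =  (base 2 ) 1010000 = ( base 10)80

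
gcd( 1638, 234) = 234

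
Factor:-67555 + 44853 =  - 22702 = - 2^1*11351^1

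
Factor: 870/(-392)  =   -2^(  -  2 )*3^1*5^1*7^(-2)*29^1 = -435/196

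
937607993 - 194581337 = 743026656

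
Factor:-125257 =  - 11^1*59^1*193^1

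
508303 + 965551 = 1473854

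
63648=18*3536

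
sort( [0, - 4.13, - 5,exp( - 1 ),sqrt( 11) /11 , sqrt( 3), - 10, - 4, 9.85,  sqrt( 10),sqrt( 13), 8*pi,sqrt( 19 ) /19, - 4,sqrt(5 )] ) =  [ - 10, -5, - 4.13, - 4, - 4,0,sqrt( 19)/19,sqrt( 11 )/11, exp( - 1 ),sqrt( 3),sqrt( 5),sqrt( 10 ), sqrt( 13),9.85,8*pi ]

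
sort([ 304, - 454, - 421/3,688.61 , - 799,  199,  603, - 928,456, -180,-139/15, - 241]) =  [ - 928, - 799, - 454, - 241,- 180, - 421/3, - 139/15,199 , 304, 456, 603,688.61]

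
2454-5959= - 3505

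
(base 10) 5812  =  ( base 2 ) 1011010110100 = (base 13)2851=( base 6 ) 42524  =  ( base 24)a24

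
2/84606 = 1/42303 = 0.00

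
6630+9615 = 16245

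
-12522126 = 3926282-16448408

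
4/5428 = 1/1357=0.00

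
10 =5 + 5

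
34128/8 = 4266 =4266.00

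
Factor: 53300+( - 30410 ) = 2^1*3^1 * 5^1 * 7^1*109^1=22890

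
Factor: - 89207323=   -  89207323^1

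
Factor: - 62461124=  - 2^2*11^1*229^1*6199^1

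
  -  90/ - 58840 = 9/5884 = 0.00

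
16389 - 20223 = -3834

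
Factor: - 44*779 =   -  34276 =- 2^2*11^1 * 19^1*41^1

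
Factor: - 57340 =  - 2^2*5^1*47^1*61^1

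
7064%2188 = 500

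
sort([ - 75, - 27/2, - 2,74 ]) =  [-75, - 27/2, - 2, 74] 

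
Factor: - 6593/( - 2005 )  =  5^( - 1 )*19^1*347^1*401^ ( - 1)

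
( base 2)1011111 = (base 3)10112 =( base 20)4f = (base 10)95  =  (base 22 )47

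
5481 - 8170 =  - 2689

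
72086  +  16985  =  89071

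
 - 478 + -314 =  - 792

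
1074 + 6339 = 7413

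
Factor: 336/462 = 2^3*11^( - 1) = 8/11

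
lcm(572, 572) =572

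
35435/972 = 36 + 443/972 =36.46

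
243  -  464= - 221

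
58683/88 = 58683/88=666.85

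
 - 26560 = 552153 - 578713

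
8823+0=8823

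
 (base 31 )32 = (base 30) 35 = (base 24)3n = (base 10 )95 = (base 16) 5F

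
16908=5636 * 3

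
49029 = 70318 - 21289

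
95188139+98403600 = 193591739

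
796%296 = 204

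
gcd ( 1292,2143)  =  1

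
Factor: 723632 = 2^4 * 7^2* 13^1*71^1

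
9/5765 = 9/5765 = 0.00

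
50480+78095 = 128575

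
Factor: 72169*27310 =2^1 * 5^1 * 2731^1*72169^1 = 1970935390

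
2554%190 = 84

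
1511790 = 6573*230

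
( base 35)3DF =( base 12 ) 2495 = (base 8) 10061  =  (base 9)5615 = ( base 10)4145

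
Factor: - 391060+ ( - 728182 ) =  - 1119242 = - 2^1 * 653^1*857^1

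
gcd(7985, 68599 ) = 1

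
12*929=11148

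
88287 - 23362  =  64925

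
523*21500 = 11244500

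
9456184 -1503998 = 7952186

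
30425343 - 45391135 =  - 14965792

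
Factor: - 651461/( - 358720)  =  2^( - 6 )*5^ ( - 1)*19^( - 1)*59^( - 1)*651461^1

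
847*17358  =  14702226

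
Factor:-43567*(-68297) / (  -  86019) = -3^( - 1)* 19^1*53^ (-1 )*163^1*419^1*541^( - 1)*2293^1= - 2975495399/86019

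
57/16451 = 57/16451 = 0.00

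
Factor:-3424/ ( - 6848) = 2^ ( - 1) =1/2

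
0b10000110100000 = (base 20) 11A8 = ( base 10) 8608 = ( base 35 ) 70x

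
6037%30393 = 6037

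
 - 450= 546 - 996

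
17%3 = 2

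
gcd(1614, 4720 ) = 2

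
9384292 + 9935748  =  19320040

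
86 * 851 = 73186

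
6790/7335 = 1358/1467 = 0.93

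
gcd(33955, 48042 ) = 1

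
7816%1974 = 1894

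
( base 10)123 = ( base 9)146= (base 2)1111011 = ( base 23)58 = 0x7B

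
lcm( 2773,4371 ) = 257889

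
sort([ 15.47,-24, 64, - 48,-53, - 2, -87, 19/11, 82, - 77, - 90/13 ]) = [ - 87, - 77, -53, - 48, - 24, - 90/13,-2,19/11,15.47,64, 82 ] 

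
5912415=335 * 17649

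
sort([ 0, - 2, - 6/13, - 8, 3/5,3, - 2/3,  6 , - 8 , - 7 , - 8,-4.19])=[ - 8 , - 8, - 8, - 7, - 4.19,  -  2, - 2/3,  -  6/13 , 0, 3/5,3 , 6]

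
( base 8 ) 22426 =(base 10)9494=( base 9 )14018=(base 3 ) 111000122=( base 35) 7q9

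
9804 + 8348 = 18152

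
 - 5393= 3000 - 8393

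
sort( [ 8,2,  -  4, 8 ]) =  [ - 4,2, 8, 8]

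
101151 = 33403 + 67748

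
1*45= 45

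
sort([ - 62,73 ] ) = [ - 62, 73 ]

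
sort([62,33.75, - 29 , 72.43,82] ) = [ - 29, 33.75, 62 , 72.43, 82 ] 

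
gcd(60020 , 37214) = 2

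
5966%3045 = 2921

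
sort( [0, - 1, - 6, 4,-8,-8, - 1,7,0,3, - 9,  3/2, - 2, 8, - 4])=[ - 9, - 8, -8,-6,-4,-2,-1, - 1, 0, 0, 3/2, 3 , 4,7, 8]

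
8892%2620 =1032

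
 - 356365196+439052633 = 82687437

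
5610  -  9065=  - 3455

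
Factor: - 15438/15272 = -93/92  =  -2^( - 2 ) * 3^1*23^( - 1) * 31^1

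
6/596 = 3/298 = 0.01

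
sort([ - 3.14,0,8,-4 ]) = [  -  4, - 3.14,  0, 8] 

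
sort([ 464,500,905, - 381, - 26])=[-381, - 26, 464 , 500,905] 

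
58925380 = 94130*626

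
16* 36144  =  578304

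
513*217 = 111321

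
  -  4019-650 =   -  4669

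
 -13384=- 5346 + -8038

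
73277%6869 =4587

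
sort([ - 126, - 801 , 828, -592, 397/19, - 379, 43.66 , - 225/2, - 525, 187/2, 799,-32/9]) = [ - 801, - 592, - 525, - 379 , - 126,-225/2, - 32/9,397/19, 43.66,187/2, 799, 828]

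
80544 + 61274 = 141818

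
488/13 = 488/13 = 37.54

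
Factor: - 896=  - 2^7*7^1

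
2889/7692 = 963/2564 =0.38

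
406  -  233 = 173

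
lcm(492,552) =22632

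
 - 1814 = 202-2016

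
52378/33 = 1587 + 7/33= 1587.21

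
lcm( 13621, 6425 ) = 340525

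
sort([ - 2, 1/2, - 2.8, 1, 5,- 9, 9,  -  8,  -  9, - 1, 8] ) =[-9, - 9, - 8, - 2.8, - 2,-1, 1/2, 1, 5, 8, 9] 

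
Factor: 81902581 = 81902581^1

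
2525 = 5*505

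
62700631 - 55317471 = 7383160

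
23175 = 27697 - 4522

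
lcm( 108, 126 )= 756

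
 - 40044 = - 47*852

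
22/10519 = 22/10519 = 0.00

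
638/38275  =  638/38275 = 0.02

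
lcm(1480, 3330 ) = 13320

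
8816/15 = 587 + 11/15 = 587.73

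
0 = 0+0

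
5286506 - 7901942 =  - 2615436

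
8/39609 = 8/39609= 0.00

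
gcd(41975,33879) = 23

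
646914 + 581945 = 1228859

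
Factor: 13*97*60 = 2^2*3^1*5^1*13^1*97^1 = 75660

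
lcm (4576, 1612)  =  141856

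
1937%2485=1937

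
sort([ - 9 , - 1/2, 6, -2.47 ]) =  [ - 9, - 2.47 , - 1/2,6]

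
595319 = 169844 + 425475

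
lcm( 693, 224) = 22176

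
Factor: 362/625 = 2^1*5^( - 4) *181^1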